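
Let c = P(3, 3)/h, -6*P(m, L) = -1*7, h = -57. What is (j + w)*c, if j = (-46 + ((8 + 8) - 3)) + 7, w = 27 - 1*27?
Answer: 91/171 ≈ 0.53216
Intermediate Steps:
P(m, L) = 7/6 (P(m, L) = -(-1)*7/6 = -1/6*(-7) = 7/6)
w = 0 (w = 27 - 27 = 0)
c = -7/342 (c = (7/6)/(-57) = (7/6)*(-1/57) = -7/342 ≈ -0.020468)
j = -26 (j = (-46 + (16 - 3)) + 7 = (-46 + 13) + 7 = -33 + 7 = -26)
(j + w)*c = (-26 + 0)*(-7/342) = -26*(-7/342) = 91/171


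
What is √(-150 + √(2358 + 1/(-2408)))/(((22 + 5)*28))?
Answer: √(-54360600 + 301*√3418193926)/455112 ≈ 0.013322*I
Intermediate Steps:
√(-150 + √(2358 + 1/(-2408)))/(((22 + 5)*28)) = √(-150 + √(2358 - 1/2408))/((27*28)) = √(-150 + √(5678063/2408))/756 = √(-150 + √3418193926/1204)*(1/756) = √(-150 + √3418193926/1204)/756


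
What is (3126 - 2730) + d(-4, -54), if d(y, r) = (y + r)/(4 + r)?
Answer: 9929/25 ≈ 397.16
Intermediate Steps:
d(y, r) = (r + y)/(4 + r)
(3126 - 2730) + d(-4, -54) = (3126 - 2730) + (-54 - 4)/(4 - 54) = 396 - 58/(-50) = 396 - 1/50*(-58) = 396 + 29/25 = 9929/25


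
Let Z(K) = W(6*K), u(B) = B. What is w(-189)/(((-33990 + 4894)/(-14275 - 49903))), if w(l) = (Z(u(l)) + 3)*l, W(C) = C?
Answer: 6859312551/14548 ≈ 4.7150e+5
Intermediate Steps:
Z(K) = 6*K
w(l) = l*(3 + 6*l) (w(l) = (6*l + 3)*l = (3 + 6*l)*l = l*(3 + 6*l))
w(-189)/(((-33990 + 4894)/(-14275 - 49903))) = (3*(-189)*(1 + 2*(-189)))/(((-33990 + 4894)/(-14275 - 49903))) = (3*(-189)*(1 - 378))/((-29096/(-64178))) = (3*(-189)*(-377))/((-29096*(-1/64178))) = 213759/(14548/32089) = 213759*(32089/14548) = 6859312551/14548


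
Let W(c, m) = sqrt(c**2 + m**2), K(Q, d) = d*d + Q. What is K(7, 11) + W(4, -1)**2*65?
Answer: 1233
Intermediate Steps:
K(Q, d) = Q + d**2 (K(Q, d) = d**2 + Q = Q + d**2)
K(7, 11) + W(4, -1)**2*65 = (7 + 11**2) + (sqrt(4**2 + (-1)**2))**2*65 = (7 + 121) + (sqrt(16 + 1))**2*65 = 128 + (sqrt(17))**2*65 = 128 + 17*65 = 128 + 1105 = 1233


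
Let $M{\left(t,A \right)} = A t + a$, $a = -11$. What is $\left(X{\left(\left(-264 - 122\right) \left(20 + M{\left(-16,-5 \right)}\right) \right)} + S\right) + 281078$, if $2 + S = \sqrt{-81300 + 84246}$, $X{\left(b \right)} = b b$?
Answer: $1180478392 + \sqrt{2946} \approx 1.1805 \cdot 10^{9}$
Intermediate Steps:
$M{\left(t,A \right)} = -11 + A t$ ($M{\left(t,A \right)} = A t - 11 = -11 + A t$)
$X{\left(b \right)} = b^{2}$
$S = -2 + \sqrt{2946}$ ($S = -2 + \sqrt{-81300 + 84246} = -2 + \sqrt{2946} \approx 52.277$)
$\left(X{\left(\left(-264 - 122\right) \left(20 + M{\left(-16,-5 \right)}\right) \right)} + S\right) + 281078 = \left(\left(\left(-264 - 122\right) \left(20 - -69\right)\right)^{2} - \left(2 - \sqrt{2946}\right)\right) + 281078 = \left(\left(- 386 \left(20 + \left(-11 + 80\right)\right)\right)^{2} - \left(2 - \sqrt{2946}\right)\right) + 281078 = \left(\left(- 386 \left(20 + 69\right)\right)^{2} - \left(2 - \sqrt{2946}\right)\right) + 281078 = \left(\left(\left(-386\right) 89\right)^{2} - \left(2 - \sqrt{2946}\right)\right) + 281078 = \left(\left(-34354\right)^{2} - \left(2 - \sqrt{2946}\right)\right) + 281078 = \left(1180197316 - \left(2 - \sqrt{2946}\right)\right) + 281078 = \left(1180197314 + \sqrt{2946}\right) + 281078 = 1180478392 + \sqrt{2946}$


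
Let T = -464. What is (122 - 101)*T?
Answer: -9744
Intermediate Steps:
(122 - 101)*T = (122 - 101)*(-464) = 21*(-464) = -9744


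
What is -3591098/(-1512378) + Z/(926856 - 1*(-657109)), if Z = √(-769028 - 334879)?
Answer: 256507/108027 + I*√1103907/1583965 ≈ 2.3745 + 0.00066332*I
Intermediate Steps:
Z = I*√1103907 (Z = √(-1103907) = I*√1103907 ≈ 1050.7*I)
-3591098/(-1512378) + Z/(926856 - 1*(-657109)) = -3591098/(-1512378) + (I*√1103907)/(926856 - 1*(-657109)) = -3591098*(-1/1512378) + (I*√1103907)/(926856 + 657109) = 256507/108027 + (I*√1103907)/1583965 = 256507/108027 + (I*√1103907)*(1/1583965) = 256507/108027 + I*√1103907/1583965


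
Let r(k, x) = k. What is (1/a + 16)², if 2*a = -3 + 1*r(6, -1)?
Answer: 2500/9 ≈ 277.78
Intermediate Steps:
a = 3/2 (a = (-3 + 1*6)/2 = (-3 + 6)/2 = (½)*3 = 3/2 ≈ 1.5000)
(1/a + 16)² = (1/(3/2) + 16)² = (⅔ + 16)² = (50/3)² = 2500/9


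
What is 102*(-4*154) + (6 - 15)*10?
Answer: -62922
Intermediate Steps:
102*(-4*154) + (6 - 15)*10 = 102*(-616) - 9*10 = -62832 - 90 = -62922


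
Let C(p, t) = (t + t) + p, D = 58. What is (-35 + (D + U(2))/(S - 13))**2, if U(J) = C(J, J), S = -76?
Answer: 10106041/7921 ≈ 1275.9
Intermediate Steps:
C(p, t) = p + 2*t (C(p, t) = 2*t + p = p + 2*t)
U(J) = 3*J (U(J) = J + 2*J = 3*J)
(-35 + (D + U(2))/(S - 13))**2 = (-35 + (58 + 3*2)/(-76 - 13))**2 = (-35 + (58 + 6)/(-89))**2 = (-35 + 64*(-1/89))**2 = (-35 - 64/89)**2 = (-3179/89)**2 = 10106041/7921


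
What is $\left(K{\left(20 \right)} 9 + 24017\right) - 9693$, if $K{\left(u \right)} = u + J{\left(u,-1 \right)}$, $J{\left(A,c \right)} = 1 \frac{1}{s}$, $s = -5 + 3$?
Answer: $\frac{28999}{2} \approx 14500.0$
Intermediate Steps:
$s = -2$
$J{\left(A,c \right)} = - \frac{1}{2}$ ($J{\left(A,c \right)} = 1 \frac{1}{-2} = 1 \left(- \frac{1}{2}\right) = - \frac{1}{2}$)
$K{\left(u \right)} = - \frac{1}{2} + u$ ($K{\left(u \right)} = u - \frac{1}{2} = - \frac{1}{2} + u$)
$\left(K{\left(20 \right)} 9 + 24017\right) - 9693 = \left(\left(- \frac{1}{2} + 20\right) 9 + 24017\right) - 9693 = \left(\frac{39}{2} \cdot 9 + 24017\right) - 9693 = \left(\frac{351}{2} + 24017\right) - 9693 = \frac{48385}{2} - 9693 = \frac{28999}{2}$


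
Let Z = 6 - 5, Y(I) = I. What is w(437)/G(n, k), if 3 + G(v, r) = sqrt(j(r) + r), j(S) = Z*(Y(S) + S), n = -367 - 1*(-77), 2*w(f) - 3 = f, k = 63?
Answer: 11/3 + 11*sqrt(21)/3 ≈ 20.469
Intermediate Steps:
Z = 1
w(f) = 3/2 + f/2
n = -290 (n = -367 + 77 = -290)
j(S) = 2*S (j(S) = 1*(S + S) = 1*(2*S) = 2*S)
G(v, r) = -3 + sqrt(3)*sqrt(r) (G(v, r) = -3 + sqrt(2*r + r) = -3 + sqrt(3*r) = -3 + sqrt(3)*sqrt(r))
w(437)/G(n, k) = (3/2 + (1/2)*437)/(-3 + sqrt(3)*sqrt(63)) = (3/2 + 437/2)/(-3 + sqrt(3)*(3*sqrt(7))) = 220/(-3 + 3*sqrt(21))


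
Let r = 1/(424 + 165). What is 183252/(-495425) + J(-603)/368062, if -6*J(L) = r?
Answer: -12545346184139/33916563641100 ≈ -0.36989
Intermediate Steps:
r = 1/589 ≈ 0.0016978
J(L) = -1/3534 (J(L) = -⅙*1/589 = -1/3534)
183252/(-495425) + J(-603)/368062 = 183252/(-495425) - 1/3534/368062 = 183252*(-1/495425) - 1/3534*1/368062 = -183252/495425 - 1/1300731108 = -12545346184139/33916563641100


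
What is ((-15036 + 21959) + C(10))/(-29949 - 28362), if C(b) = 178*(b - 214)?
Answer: 29389/58311 ≈ 0.50400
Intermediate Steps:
C(b) = -38092 + 178*b (C(b) = 178*(-214 + b) = -38092 + 178*b)
((-15036 + 21959) + C(10))/(-29949 - 28362) = ((-15036 + 21959) + (-38092 + 178*10))/(-29949 - 28362) = (6923 + (-38092 + 1780))/(-58311) = (6923 - 36312)*(-1/58311) = -29389*(-1/58311) = 29389/58311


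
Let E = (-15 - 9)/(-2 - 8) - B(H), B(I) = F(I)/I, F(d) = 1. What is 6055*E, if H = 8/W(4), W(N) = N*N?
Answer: 2422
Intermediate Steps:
W(N) = N**2
H = 1/2 (H = 8/(4**2) = 8/16 = 8*(1/16) = 1/2 ≈ 0.50000)
B(I) = 1/I
E = 2/5 (E = (-15 - 9)/(-2 - 8) - 1/1/2 = -24/(-10) - 1*2 = -24*(-1/10) - 2 = 12/5 - 2 = 2/5 ≈ 0.40000)
6055*E = 6055*(2/5) = 2422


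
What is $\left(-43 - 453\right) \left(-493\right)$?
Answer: $244528$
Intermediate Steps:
$\left(-43 - 453\right) \left(-493\right) = \left(-496\right) \left(-493\right) = 244528$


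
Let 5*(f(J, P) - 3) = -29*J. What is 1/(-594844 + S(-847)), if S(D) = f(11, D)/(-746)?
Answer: -1865/1109383908 ≈ -1.6811e-6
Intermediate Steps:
f(J, P) = 3 - 29*J/5 (f(J, P) = 3 + (-29*J)/5 = 3 - 29*J/5)
S(D) = 152/1865 (S(D) = (3 - 29/5*11)/(-746) = (3 - 319/5)*(-1/746) = -304/5*(-1/746) = 152/1865)
1/(-594844 + S(-847)) = 1/(-594844 + 152/1865) = 1/(-1109383908/1865) = -1865/1109383908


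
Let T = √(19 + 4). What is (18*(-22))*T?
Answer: -396*√23 ≈ -1899.1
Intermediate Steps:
T = √23 ≈ 4.7958
(18*(-22))*T = (18*(-22))*√23 = -396*√23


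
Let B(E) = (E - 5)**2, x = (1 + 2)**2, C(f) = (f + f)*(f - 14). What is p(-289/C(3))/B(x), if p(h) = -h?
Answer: -289/1056 ≈ -0.27367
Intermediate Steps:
C(f) = 2*f*(-14 + f) (C(f) = (2*f)*(-14 + f) = 2*f*(-14 + f))
x = 9 (x = 3**2 = 9)
B(E) = (-5 + E)**2
p(-289/C(3))/B(x) = (-(-289)/(2*3*(-14 + 3)))/((-5 + 9)**2) = (-(-289)/(2*3*(-11)))/(4**2) = -(-289)/(-66)/16 = -(-289)*(-1)/66*(1/16) = -1*289/66*(1/16) = -289/66*1/16 = -289/1056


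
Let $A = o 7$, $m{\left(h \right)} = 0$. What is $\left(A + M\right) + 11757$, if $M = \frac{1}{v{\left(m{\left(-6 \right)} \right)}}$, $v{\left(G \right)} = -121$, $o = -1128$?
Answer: $\frac{467180}{121} \approx 3861.0$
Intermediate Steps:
$M = - \frac{1}{121}$ ($M = \frac{1}{-121} = - \frac{1}{121} \approx -0.0082645$)
$A = -7896$ ($A = \left(-1128\right) 7 = -7896$)
$\left(A + M\right) + 11757 = \left(-7896 - \frac{1}{121}\right) + 11757 = - \frac{955417}{121} + 11757 = \frac{467180}{121}$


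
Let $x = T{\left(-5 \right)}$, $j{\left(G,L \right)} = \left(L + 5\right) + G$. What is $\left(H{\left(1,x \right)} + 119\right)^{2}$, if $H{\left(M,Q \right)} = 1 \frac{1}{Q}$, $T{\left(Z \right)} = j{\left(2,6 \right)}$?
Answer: $\frac{2396304}{169} \approx 14179.0$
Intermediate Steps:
$j{\left(G,L \right)} = 5 + G + L$ ($j{\left(G,L \right)} = \left(5 + L\right) + G = 5 + G + L$)
$T{\left(Z \right)} = 13$ ($T{\left(Z \right)} = 5 + 2 + 6 = 13$)
$x = 13$
$H{\left(M,Q \right)} = \frac{1}{Q}$
$\left(H{\left(1,x \right)} + 119\right)^{2} = \left(\frac{1}{13} + 119\right)^{2} = \left(\frac{1548}{13}\right)^{2} = \frac{2396304}{169}$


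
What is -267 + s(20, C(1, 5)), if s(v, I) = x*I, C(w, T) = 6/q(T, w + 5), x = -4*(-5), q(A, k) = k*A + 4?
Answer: -4479/17 ≈ -263.47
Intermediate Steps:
q(A, k) = 4 + A*k (q(A, k) = A*k + 4 = 4 + A*k)
x = 20
C(w, T) = 6/(4 + T*(5 + w)) (C(w, T) = 6/(4 + T*(w + 5)) = 6/(4 + T*(5 + w)))
s(v, I) = 20*I
-267 + s(20, C(1, 5)) = -267 + 20*(6/(4 + 5*(5 + 1))) = -267 + 20*(6/(4 + 5*6)) = -267 + 20*(6/(4 + 30)) = -267 + 20*(6/34) = -267 + 20*(6*(1/34)) = -267 + 20*(3/17) = -267 + 60/17 = -4479/17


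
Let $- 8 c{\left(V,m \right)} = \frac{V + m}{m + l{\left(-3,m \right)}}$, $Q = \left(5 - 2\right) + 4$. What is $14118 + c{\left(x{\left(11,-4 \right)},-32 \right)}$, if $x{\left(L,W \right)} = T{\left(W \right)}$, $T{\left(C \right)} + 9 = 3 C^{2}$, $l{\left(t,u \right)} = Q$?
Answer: $\frac{2823607}{200} \approx 14118.0$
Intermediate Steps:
$Q = 7$ ($Q = 3 + 4 = 7$)
$l{\left(t,u \right)} = 7$
$T{\left(C \right)} = -9 + 3 C^{2}$
$x{\left(L,W \right)} = -9 + 3 W^{2}$
$c{\left(V,m \right)} = - \frac{V + m}{8 \left(7 + m\right)}$ ($c{\left(V,m \right)} = - \frac{\left(V + m\right) \frac{1}{m + 7}}{8} = - \frac{\left(V + m\right) \frac{1}{7 + m}}{8} = - \frac{\frac{1}{7 + m} \left(V + m\right)}{8} = - \frac{V + m}{8 \left(7 + m\right)}$)
$14118 + c{\left(x{\left(11,-4 \right)},-32 \right)} = 14118 + \frac{- (-9 + 3 \left(-4\right)^{2}) - -32}{8 \left(7 - 32\right)} = 14118 + \frac{- (-9 + 3 \cdot 16) + 32}{8 \left(-25\right)} = 14118 + \frac{1}{8} \left(- \frac{1}{25}\right) \left(- (-9 + 48) + 32\right) = 14118 + \frac{1}{8} \left(- \frac{1}{25}\right) \left(\left(-1\right) 39 + 32\right) = 14118 + \frac{1}{8} \left(- \frac{1}{25}\right) \left(-39 + 32\right) = 14118 + \frac{1}{8} \left(- \frac{1}{25}\right) \left(-7\right) = 14118 + \frac{7}{200} = \frac{2823607}{200}$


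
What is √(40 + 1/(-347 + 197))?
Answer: √35994/30 ≈ 6.3240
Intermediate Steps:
√(40 + 1/(-347 + 197)) = √(40 + 1/(-150)) = √(40 - 1/150) = √(5999/150) = √35994/30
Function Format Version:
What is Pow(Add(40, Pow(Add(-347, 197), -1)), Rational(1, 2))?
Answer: Mul(Rational(1, 30), Pow(35994, Rational(1, 2))) ≈ 6.3240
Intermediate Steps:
Pow(Add(40, Pow(Add(-347, 197), -1)), Rational(1, 2)) = Pow(Add(40, Pow(-150, -1)), Rational(1, 2)) = Pow(Add(40, Rational(-1, 150)), Rational(1, 2)) = Pow(Rational(5999, 150), Rational(1, 2)) = Mul(Rational(1, 30), Pow(35994, Rational(1, 2)))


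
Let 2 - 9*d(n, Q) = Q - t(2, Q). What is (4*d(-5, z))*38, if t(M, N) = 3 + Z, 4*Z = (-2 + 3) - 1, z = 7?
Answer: -304/9 ≈ -33.778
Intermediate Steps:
Z = 0 (Z = ((-2 + 3) - 1)/4 = (1 - 1)/4 = (1/4)*0 = 0)
t(M, N) = 3 (t(M, N) = 3 + 0 = 3)
d(n, Q) = 5/9 - Q/9 (d(n, Q) = 2/9 - (Q - 1*3)/9 = 2/9 - (Q - 3)/9 = 2/9 - (-3 + Q)/9 = 2/9 + (1/3 - Q/9) = 5/9 - Q/9)
(4*d(-5, z))*38 = (4*(5/9 - 1/9*7))*38 = (4*(5/9 - 7/9))*38 = (4*(-2/9))*38 = -8/9*38 = -304/9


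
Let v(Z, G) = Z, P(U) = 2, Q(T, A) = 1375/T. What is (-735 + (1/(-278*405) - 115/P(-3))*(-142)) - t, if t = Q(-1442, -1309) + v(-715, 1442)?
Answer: 661267349557/81177390 ≈ 8146.0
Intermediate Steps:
t = -1032405/1442 (t = 1375/(-1442) - 715 = 1375*(-1/1442) - 715 = -1375/1442 - 715 = -1032405/1442 ≈ -715.95)
(-735 + (1/(-278*405) - 115/P(-3))*(-142)) - t = (-735 + (1/(-278*405) - 115/2)*(-142)) - 1*(-1032405/1442) = (-735 + (-1/278*1/405 - 115*1/2)*(-142)) + 1032405/1442 = (-735 + (-1/112590 - 115/2)*(-142)) + 1032405/1442 = (-735 - 3236963/56295*(-142)) + 1032405/1442 = (-735 + 459648746/56295) + 1032405/1442 = 418271921/56295 + 1032405/1442 = 661267349557/81177390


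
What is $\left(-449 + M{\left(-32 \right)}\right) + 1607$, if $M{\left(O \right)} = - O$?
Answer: $1190$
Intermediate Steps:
$\left(-449 + M{\left(-32 \right)}\right) + 1607 = \left(-449 - -32\right) + 1607 = \left(-449 + 32\right) + 1607 = -417 + 1607 = 1190$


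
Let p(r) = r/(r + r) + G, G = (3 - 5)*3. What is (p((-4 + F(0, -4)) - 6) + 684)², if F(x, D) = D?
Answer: 1841449/4 ≈ 4.6036e+5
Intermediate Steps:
G = -6 (G = -2*3 = -6)
p(r) = -11/2 (p(r) = r/(r + r) - 6 = r/((2*r)) - 6 = (1/(2*r))*r - 6 = ½ - 6 = -11/2)
(p((-4 + F(0, -4)) - 6) + 684)² = (-11/2 + 684)² = (1357/2)² = 1841449/4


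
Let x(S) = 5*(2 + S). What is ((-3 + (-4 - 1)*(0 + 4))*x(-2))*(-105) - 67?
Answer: -67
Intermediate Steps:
x(S) = 10 + 5*S
((-3 + (-4 - 1)*(0 + 4))*x(-2))*(-105) - 67 = ((-3 + (-4 - 1)*(0 + 4))*(10 + 5*(-2)))*(-105) - 67 = ((-3 - 5*4)*(10 - 10))*(-105) - 67 = ((-3 - 20)*0)*(-105) - 67 = -23*0*(-105) - 67 = 0*(-105) - 67 = 0 - 67 = -67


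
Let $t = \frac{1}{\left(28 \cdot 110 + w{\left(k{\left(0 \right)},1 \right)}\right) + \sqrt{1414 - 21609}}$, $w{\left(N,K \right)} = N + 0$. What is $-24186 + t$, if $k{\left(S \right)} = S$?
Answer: $\frac{- 24186 \sqrt{20195} + 74492879 i}{\sqrt{20195} - 3080 i} \approx -24186.0 - 1.4305 \cdot 10^{-5} i$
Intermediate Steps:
$w{\left(N,K \right)} = N$
$t = \frac{1}{3080 + i \sqrt{20195}}$ ($t = \frac{1}{\left(28 \cdot 110 + 0\right) + \sqrt{1414 - 21609}} = \frac{1}{\left(3080 + 0\right) + \sqrt{-20195}} = \frac{1}{3080 + i \sqrt{20195}} \approx 0.00032399 - 1.4948 \cdot 10^{-5} i$)
$-24186 + t = -24186 + \left(\frac{88}{271617} - \frac{i \sqrt{20195}}{9506595}\right) = - \frac{6569328674}{271617} - \frac{i \sqrt{20195}}{9506595}$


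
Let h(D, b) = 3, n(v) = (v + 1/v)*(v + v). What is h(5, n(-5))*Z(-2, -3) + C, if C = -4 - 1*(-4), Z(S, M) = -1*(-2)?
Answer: 6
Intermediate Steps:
Z(S, M) = 2
C = 0 (C = -4 + 4 = 0)
n(v) = 2*v*(v + 1/v) (n(v) = (v + 1/v)*(2*v) = 2*v*(v + 1/v))
h(5, n(-5))*Z(-2, -3) + C = 3*2 + 0 = 6 + 0 = 6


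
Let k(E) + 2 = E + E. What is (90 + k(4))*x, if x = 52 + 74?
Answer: 12096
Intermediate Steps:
x = 126
k(E) = -2 + 2*E (k(E) = -2 + (E + E) = -2 + 2*E)
(90 + k(4))*x = (90 + (-2 + 2*4))*126 = (90 + (-2 + 8))*126 = (90 + 6)*126 = 96*126 = 12096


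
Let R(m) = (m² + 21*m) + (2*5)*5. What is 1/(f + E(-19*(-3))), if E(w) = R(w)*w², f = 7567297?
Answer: 1/22174801 ≈ 4.5096e-8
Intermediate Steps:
R(m) = 50 + m² + 21*m (R(m) = (m² + 21*m) + 10*5 = (m² + 21*m) + 50 = 50 + m² + 21*m)
E(w) = w²*(50 + w² + 21*w) (E(w) = (50 + w² + 21*w)*w² = w²*(50 + w² + 21*w))
1/(f + E(-19*(-3))) = 1/(7567297 + (-19*(-3))²*(50 + (-19*(-3))² + 21*(-19*(-3)))) = 1/(7567297 + 57²*(50 + 57² + 21*57)) = 1/(7567297 + 3249*(50 + 3249 + 1197)) = 1/(7567297 + 3249*4496) = 1/(7567297 + 14607504) = 1/22174801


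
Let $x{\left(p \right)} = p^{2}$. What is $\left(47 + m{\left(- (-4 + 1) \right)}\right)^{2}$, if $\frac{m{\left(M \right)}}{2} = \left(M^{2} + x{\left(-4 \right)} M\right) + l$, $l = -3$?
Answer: $24025$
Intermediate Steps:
$m{\left(M \right)} = -6 + 2 M^{2} + 32 M$ ($m{\left(M \right)} = 2 \left(\left(M^{2} + \left(-4\right)^{2} M\right) - 3\right) = 2 \left(\left(M^{2} + 16 M\right) - 3\right) = 2 \left(-3 + M^{2} + 16 M\right) = -6 + 2 M^{2} + 32 M$)
$\left(47 + m{\left(- (-4 + 1) \right)}\right)^{2} = \left(47 + \left(-6 + 2 \left(- (-4 + 1)\right)^{2} + 32 \left(- (-4 + 1)\right)\right)\right)^{2} = \left(47 + \left(-6 + 2 \left(\left(-1\right) \left(-3\right)\right)^{2} + 32 \left(\left(-1\right) \left(-3\right)\right)\right)\right)^{2} = \left(47 + \left(-6 + 2 \cdot 3^{2} + 32 \cdot 3\right)\right)^{2} = \left(47 + \left(-6 + 2 \cdot 9 + 96\right)\right)^{2} = \left(47 + \left(-6 + 18 + 96\right)\right)^{2} = \left(47 + 108\right)^{2} = 155^{2} = 24025$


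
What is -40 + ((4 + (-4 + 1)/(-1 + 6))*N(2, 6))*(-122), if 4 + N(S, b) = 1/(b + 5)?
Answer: 86982/55 ≈ 1581.5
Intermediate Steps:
N(S, b) = -4 + 1/(5 + b) (N(S, b) = -4 + 1/(b + 5) = -4 + 1/(5 + b))
-40 + ((4 + (-4 + 1)/(-1 + 6))*N(2, 6))*(-122) = -40 + ((4 + (-4 + 1)/(-1 + 6))*((-19 - 4*6)/(5 + 6)))*(-122) = -40 + ((4 - 3/5)*((-19 - 24)/11))*(-122) = -40 + ((4 - 3*⅕)*((1/11)*(-43)))*(-122) = -40 + ((4 - ⅗)*(-43/11))*(-122) = -40 + ((17/5)*(-43/11))*(-122) = -40 - 731/55*(-122) = -40 + 89182/55 = 86982/55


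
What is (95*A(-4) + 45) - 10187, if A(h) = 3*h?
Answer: -11282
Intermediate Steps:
(95*A(-4) + 45) - 10187 = (95*(3*(-4)) + 45) - 10187 = (95*(-12) + 45) - 10187 = (-1140 + 45) - 10187 = -1095 - 10187 = -11282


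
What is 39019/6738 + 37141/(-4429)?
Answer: -77440907/29842602 ≈ -2.5950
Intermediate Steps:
39019/6738 + 37141/(-4429) = 39019*(1/6738) + 37141*(-1/4429) = 39019/6738 - 37141/4429 = -77440907/29842602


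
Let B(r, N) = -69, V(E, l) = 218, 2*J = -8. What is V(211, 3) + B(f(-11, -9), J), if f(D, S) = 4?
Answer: 149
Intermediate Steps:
J = -4 (J = (½)*(-8) = -4)
V(211, 3) + B(f(-11, -9), J) = 218 - 69 = 149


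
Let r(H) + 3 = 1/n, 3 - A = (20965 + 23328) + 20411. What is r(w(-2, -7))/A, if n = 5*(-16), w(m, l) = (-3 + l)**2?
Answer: 241/5176080 ≈ 4.6560e-5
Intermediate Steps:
A = -64701 (A = 3 - ((20965 + 23328) + 20411) = 3 - (44293 + 20411) = 3 - 1*64704 = 3 - 64704 = -64701)
n = -80
r(H) = -241/80 (r(H) = -3 + 1/(-80) = -3 - 1/80 = -241/80)
r(w(-2, -7))/A = -241/80/(-64701) = -241/80*(-1/64701) = 241/5176080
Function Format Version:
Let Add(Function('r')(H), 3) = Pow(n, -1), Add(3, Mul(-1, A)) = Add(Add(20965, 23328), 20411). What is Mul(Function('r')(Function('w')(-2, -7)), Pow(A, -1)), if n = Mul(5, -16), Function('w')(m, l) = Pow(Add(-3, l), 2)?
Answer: Rational(241, 5176080) ≈ 4.6560e-5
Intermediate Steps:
A = -64701 (A = Add(3, Mul(-1, Add(Add(20965, 23328), 20411))) = Add(3, Mul(-1, Add(44293, 20411))) = Add(3, Mul(-1, 64704)) = Add(3, -64704) = -64701)
n = -80
Function('r')(H) = Rational(-241, 80) (Function('r')(H) = Add(-3, Pow(-80, -1)) = Add(-3, Rational(-1, 80)) = Rational(-241, 80))
Mul(Function('r')(Function('w')(-2, -7)), Pow(A, -1)) = Mul(Rational(-241, 80), Pow(-64701, -1)) = Mul(Rational(-241, 80), Rational(-1, 64701)) = Rational(241, 5176080)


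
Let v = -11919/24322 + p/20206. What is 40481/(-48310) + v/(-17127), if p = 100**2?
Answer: -42591439905241943/50828580473135355 ≈ -0.83794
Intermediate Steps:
p = 10000
v = 1192343/245725166 (v = -11919/24322 + 10000/20206 = -11919*1/24322 + 10000*(1/20206) = -11919/24322 + 5000/10103 = 1192343/245725166 ≈ 0.0048523)
40481/(-48310) + v/(-17127) = 40481/(-48310) + (1192343/245725166)/(-17127) = 40481*(-1/48310) + (1192343/245725166)*(-1/17127) = -40481/48310 - 1192343/4208534918082 = -42591439905241943/50828580473135355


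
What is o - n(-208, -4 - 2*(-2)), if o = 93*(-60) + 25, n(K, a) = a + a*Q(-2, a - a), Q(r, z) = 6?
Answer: -5555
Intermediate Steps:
n(K, a) = 7*a (n(K, a) = a + a*6 = a + 6*a = 7*a)
o = -5555 (o = -5580 + 25 = -5555)
o - n(-208, -4 - 2*(-2)) = -5555 - 7*(-4 - 2*(-2)) = -5555 - 7*(-4 + 4) = -5555 - 7*0 = -5555 - 1*0 = -5555 + 0 = -5555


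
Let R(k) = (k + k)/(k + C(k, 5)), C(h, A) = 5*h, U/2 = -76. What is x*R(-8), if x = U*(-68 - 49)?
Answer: 5928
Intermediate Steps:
U = -152 (U = 2*(-76) = -152)
R(k) = ⅓ (R(k) = (k + k)/(k + 5*k) = (2*k)/((6*k)) = (2*k)*(1/(6*k)) = ⅓)
x = 17784 (x = -152*(-68 - 49) = -152*(-117) = 17784)
x*R(-8) = 17784*(⅓) = 5928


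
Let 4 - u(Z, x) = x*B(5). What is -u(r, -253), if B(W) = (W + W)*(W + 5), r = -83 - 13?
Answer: -25304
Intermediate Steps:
r = -96
B(W) = 2*W*(5 + W) (B(W) = (2*W)*(5 + W) = 2*W*(5 + W))
u(Z, x) = 4 - 100*x (u(Z, x) = 4 - x*2*5*(5 + 5) = 4 - x*2*5*10 = 4 - x*100 = 4 - 100*x)
-u(r, -253) = -(4 - 100*(-253)) = -(4 + 25300) = -1*25304 = -25304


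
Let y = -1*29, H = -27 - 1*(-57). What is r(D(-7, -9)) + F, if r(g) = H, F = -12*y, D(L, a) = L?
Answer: 378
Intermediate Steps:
H = 30 (H = -27 + 57 = 30)
y = -29
F = 348 (F = -12*(-29) = 348)
r(g) = 30
r(D(-7, -9)) + F = 30 + 348 = 378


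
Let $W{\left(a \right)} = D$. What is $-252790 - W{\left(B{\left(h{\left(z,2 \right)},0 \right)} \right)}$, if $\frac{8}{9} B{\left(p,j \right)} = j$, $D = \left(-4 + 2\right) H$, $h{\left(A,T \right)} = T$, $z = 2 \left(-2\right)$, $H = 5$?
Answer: $-252780$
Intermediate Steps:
$z = -4$
$D = -10$ ($D = \left(-4 + 2\right) 5 = \left(-2\right) 5 = -10$)
$B{\left(p,j \right)} = \frac{9 j}{8}$
$W{\left(a \right)} = -10$
$-252790 - W{\left(B{\left(h{\left(z,2 \right)},0 \right)} \right)} = -252790 - -10 = -252790 + 10 = -252780$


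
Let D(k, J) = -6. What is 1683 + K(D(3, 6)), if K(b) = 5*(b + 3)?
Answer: 1668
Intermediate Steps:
K(b) = 15 + 5*b (K(b) = 5*(3 + b) = 15 + 5*b)
1683 + K(D(3, 6)) = 1683 + (15 + 5*(-6)) = 1683 + (15 - 30) = 1683 - 15 = 1668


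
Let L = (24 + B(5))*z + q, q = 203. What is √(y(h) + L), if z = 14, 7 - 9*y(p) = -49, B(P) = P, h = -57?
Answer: 7*√113/3 ≈ 24.804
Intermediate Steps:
y(p) = 56/9 (y(p) = 7/9 - ⅑*(-49) = 7/9 + 49/9 = 56/9)
L = 609 (L = (24 + 5)*14 + 203 = 29*14 + 203 = 406 + 203 = 609)
√(y(h) + L) = √(56/9 + 609) = √(5537/9) = 7*√113/3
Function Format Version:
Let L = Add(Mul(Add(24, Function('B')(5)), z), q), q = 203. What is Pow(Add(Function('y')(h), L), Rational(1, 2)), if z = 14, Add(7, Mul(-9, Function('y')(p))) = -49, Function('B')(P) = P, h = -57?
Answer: Mul(Rational(7, 3), Pow(113, Rational(1, 2))) ≈ 24.804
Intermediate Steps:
Function('y')(p) = Rational(56, 9) (Function('y')(p) = Add(Rational(7, 9), Mul(Rational(-1, 9), -49)) = Add(Rational(7, 9), Rational(49, 9)) = Rational(56, 9))
L = 609 (L = Add(Mul(Add(24, 5), 14), 203) = Add(Mul(29, 14), 203) = Add(406, 203) = 609)
Pow(Add(Function('y')(h), L), Rational(1, 2)) = Pow(Add(Rational(56, 9), 609), Rational(1, 2)) = Pow(Rational(5537, 9), Rational(1, 2)) = Mul(Rational(7, 3), Pow(113, Rational(1, 2)))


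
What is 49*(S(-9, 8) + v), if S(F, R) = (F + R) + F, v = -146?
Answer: -7644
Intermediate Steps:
S(F, R) = R + 2*F
49*(S(-9, 8) + v) = 49*((8 + 2*(-9)) - 146) = 49*((8 - 18) - 146) = 49*(-10 - 146) = 49*(-156) = -7644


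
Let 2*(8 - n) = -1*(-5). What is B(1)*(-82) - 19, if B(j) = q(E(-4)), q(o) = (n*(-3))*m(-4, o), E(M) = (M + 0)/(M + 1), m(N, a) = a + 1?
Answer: 3138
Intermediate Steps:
m(N, a) = 1 + a
E(M) = M/(1 + M)
n = 11/2 (n = 8 - (-1)*(-5)/2 = 8 - ½*5 = 8 - 5/2 = 11/2 ≈ 5.5000)
q(o) = -33/2 - 33*o/2 (q(o) = ((11/2)*(-3))*(1 + o) = -33*(1 + o)/2 = -33/2 - 33*o/2)
B(j) = -77/2 (B(j) = -33/2 - (-66)/(1 - 4) = -33/2 - (-66)/(-3) = -33/2 - (-66)*(-1)/3 = -33/2 - 33/2*4/3 = -33/2 - 22 = -77/2)
B(1)*(-82) - 19 = -77/2*(-82) - 19 = 3157 - 19 = 3138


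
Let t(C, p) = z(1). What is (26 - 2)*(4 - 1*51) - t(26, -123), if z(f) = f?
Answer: -1129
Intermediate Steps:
t(C, p) = 1
(26 - 2)*(4 - 1*51) - t(26, -123) = (26 - 2)*(4 - 1*51) - 1*1 = 24*(4 - 51) - 1 = 24*(-47) - 1 = -1128 - 1 = -1129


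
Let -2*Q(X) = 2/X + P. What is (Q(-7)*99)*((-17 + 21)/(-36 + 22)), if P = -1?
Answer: -891/49 ≈ -18.184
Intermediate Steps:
Q(X) = ½ - 1/X (Q(X) = -(2/X - 1)/2 = -(-1 + 2/X)/2 = ½ - 1/X)
(Q(-7)*99)*((-17 + 21)/(-36 + 22)) = (((½)*(-2 - 7)/(-7))*99)*((-17 + 21)/(-36 + 22)) = (((½)*(-⅐)*(-9))*99)*(4/(-14)) = ((9/14)*99)*(4*(-1/14)) = (891/14)*(-2/7) = -891/49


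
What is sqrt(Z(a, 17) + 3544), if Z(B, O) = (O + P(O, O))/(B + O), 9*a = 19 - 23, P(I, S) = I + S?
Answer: sqrt(78748735)/149 ≈ 59.557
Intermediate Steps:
a = -4/9 (a = (19 - 23)/9 = (1/9)*(-4) = -4/9 ≈ -0.44444)
Z(B, O) = 3*O/(B + O) (Z(B, O) = (O + (O + O))/(B + O) = (O + 2*O)/(B + O) = (3*O)/(B + O) = 3*O/(B + O))
sqrt(Z(a, 17) + 3544) = sqrt(3*17/(-4/9 + 17) + 3544) = sqrt(3*17/(149/9) + 3544) = sqrt(3*17*(9/149) + 3544) = sqrt(459/149 + 3544) = sqrt(528515/149) = sqrt(78748735)/149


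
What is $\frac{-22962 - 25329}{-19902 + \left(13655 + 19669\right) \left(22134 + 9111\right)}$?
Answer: $- \frac{16097}{347062826} \approx -4.6381 \cdot 10^{-5}$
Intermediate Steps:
$\frac{-22962 - 25329}{-19902 + \left(13655 + 19669\right) \left(22134 + 9111\right)} = - \frac{48291}{-19902 + 33324 \cdot 31245} = - \frac{48291}{-19902 + 1041208380} = - \frac{48291}{1041188478} = \left(-48291\right) \frac{1}{1041188478} = - \frac{16097}{347062826}$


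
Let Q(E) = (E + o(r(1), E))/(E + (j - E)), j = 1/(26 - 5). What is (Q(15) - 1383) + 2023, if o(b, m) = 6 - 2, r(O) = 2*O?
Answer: 1039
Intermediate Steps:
j = 1/21 ≈ 0.047619
o(b, m) = 4
Q(E) = 84 + 21*E (Q(E) = (E + 4)/(E + (1/21 - E)) = (4 + E)/(1/21) = (4 + E)*21 = 84 + 21*E)
(Q(15) - 1383) + 2023 = ((84 + 21*15) - 1383) + 2023 = ((84 + 315) - 1383) + 2023 = (399 - 1383) + 2023 = -984 + 2023 = 1039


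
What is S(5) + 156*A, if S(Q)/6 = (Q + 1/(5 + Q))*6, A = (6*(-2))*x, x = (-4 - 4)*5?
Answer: 375318/5 ≈ 75064.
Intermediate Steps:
x = -40 (x = -8*5 = -40)
A = 480 (A = (6*(-2))*(-40) = -12*(-40) = 480)
S(Q) = 36*Q + 36/(5 + Q) (S(Q) = 6*((Q + 1/(5 + Q))*6) = 6*(6*Q + 6/(5 + Q)) = 36*Q + 36/(5 + Q))
S(5) + 156*A = 36*(1 + 5² + 5*5)/(5 + 5) + 156*480 = 36*(1 + 25 + 25)/10 + 74880 = 36*(⅒)*51 + 74880 = 918/5 + 74880 = 375318/5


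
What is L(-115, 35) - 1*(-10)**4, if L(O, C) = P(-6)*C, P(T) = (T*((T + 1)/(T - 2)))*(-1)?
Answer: -39475/4 ≈ -9868.8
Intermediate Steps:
P(T) = -T*(1 + T)/(-2 + T) (P(T) = (T*((1 + T)/(-2 + T)))*(-1) = (T*(1 + T)/(-2 + T))*(-1) = -T*(1 + T)/(-2 + T))
L(O, C) = 15*C/4 (L(O, C) = (-1*(-6)*(1 - 6)/(-2 - 6))*C = (-1*(-6)*(-5)/(-8))*C = (-1*(-6)*(-1/8)*(-5))*C = 15*C/4)
L(-115, 35) - 1*(-10)**4 = (15/4)*35 - 1*(-10)**4 = 525/4 - 1*10000 = 525/4 - 10000 = -39475/4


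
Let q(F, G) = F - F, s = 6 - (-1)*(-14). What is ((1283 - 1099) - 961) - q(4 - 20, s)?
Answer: -777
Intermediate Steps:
s = -8 (s = 6 - 1*14 = 6 - 14 = -8)
q(F, G) = 0
((1283 - 1099) - 961) - q(4 - 20, s) = ((1283 - 1099) - 961) - 1*0 = (184 - 961) + 0 = -777 + 0 = -777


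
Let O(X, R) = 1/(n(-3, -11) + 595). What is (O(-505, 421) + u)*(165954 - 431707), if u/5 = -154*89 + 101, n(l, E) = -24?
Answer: 10322450842322/571 ≈ 1.8078e+10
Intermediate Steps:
u = -68025 (u = 5*(-154*89 + 101) = 5*(-13706 + 101) = 5*(-13605) = -68025)
O(X, R) = 1/571 (O(X, R) = 1/(-24 + 595) = 1/571)
(O(-505, 421) + u)*(165954 - 431707) = (1/571 - 68025)*(165954 - 431707) = -38842274/571*(-265753) = 10322450842322/571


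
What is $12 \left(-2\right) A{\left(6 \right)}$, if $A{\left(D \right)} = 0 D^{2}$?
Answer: $0$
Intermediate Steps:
$A{\left(D \right)} = 0$
$12 \left(-2\right) A{\left(6 \right)} = 12 \left(-2\right) 0 = \left(-24\right) 0 = 0$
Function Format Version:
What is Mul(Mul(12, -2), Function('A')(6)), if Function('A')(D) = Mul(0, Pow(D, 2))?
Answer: 0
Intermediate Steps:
Function('A')(D) = 0
Mul(Mul(12, -2), Function('A')(6)) = Mul(Mul(12, -2), 0) = Mul(-24, 0) = 0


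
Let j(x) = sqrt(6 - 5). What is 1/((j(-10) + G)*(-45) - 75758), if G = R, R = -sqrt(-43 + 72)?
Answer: -75803/5746036084 - 45*sqrt(29)/5746036084 ≈ -1.3234e-5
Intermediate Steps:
R = -sqrt(29) ≈ -5.3852
j(x) = 1 (j(x) = sqrt(1) = 1)
G = -sqrt(29) ≈ -5.3852
1/((j(-10) + G)*(-45) - 75758) = 1/((1 - sqrt(29))*(-45) - 75758) = 1/((-45 + 45*sqrt(29)) - 75758) = 1/(-75803 + 45*sqrt(29))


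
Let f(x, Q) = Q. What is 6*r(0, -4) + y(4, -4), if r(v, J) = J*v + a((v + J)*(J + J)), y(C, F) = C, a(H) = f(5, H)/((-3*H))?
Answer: 2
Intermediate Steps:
a(H) = -⅓ (a(H) = H/((-3*H)) = H*(-1/(3*H)) = -⅓)
r(v, J) = -⅓ + J*v (r(v, J) = J*v - ⅓ = -⅓ + J*v)
6*r(0, -4) + y(4, -4) = 6*(-⅓ - 4*0) + 4 = 6*(-⅓ + 0) + 4 = 6*(-⅓) + 4 = -2 + 4 = 2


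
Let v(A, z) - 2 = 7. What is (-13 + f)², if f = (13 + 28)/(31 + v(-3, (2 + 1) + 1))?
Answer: 229441/1600 ≈ 143.40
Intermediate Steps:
v(A, z) = 9 (v(A, z) = 2 + 7 = 9)
f = 41/40 (f = (13 + 28)/(31 + 9) = 41/40 ≈ 1.0250)
(-13 + f)² = (-13 + 41/40)² = (-479/40)² = 229441/1600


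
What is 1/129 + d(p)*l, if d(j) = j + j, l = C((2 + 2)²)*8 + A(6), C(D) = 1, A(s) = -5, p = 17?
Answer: 13159/129 ≈ 102.01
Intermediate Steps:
l = 3 (l = 1*8 - 5 = 8 - 5 = 3)
d(j) = 2*j
1/129 + d(p)*l = 1/129 + (2*17)*3 = 1/129 + 34*3 = 1/129 + 102 = 13159/129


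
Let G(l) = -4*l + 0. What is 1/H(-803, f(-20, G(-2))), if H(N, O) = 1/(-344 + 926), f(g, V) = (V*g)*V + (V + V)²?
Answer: 582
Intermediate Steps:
G(l) = -4*l
f(g, V) = 4*V² + g*V² (f(g, V) = g*V² + (2*V)² = g*V² + 4*V² = 4*V² + g*V²)
H(N, O) = 1/582
1/H(-803, f(-20, G(-2))) = 1/(1/582) = 582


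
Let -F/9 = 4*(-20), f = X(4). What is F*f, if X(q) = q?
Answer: 2880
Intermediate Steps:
f = 4
F = 720 (F = -36*(-20) = -9*(-80) = 720)
F*f = 720*4 = 2880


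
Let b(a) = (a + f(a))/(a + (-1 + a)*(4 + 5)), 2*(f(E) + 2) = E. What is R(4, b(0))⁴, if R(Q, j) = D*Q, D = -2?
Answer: 4096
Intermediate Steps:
f(E) = -2 + E/2
b(a) = (-2 + 3*a/2)/(-9 + 10*a) (b(a) = (a + (-2 + a/2))/(a + (-1 + a)*(4 + 5)) = (-2 + 3*a/2)/(a + (-1 + a)*9) = (-2 + 3*a/2)/(a + (-9 + 9*a)) = (-2 + 3*a/2)/(-9 + 10*a))
R(Q, j) = -2*Q
R(4, b(0))⁴ = (-2*4)⁴ = (-8)⁴ = 4096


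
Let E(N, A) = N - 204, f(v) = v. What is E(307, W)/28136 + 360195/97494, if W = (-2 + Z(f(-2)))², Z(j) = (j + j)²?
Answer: 1690748067/457181864 ≈ 3.6982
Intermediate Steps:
Z(j) = 4*j² (Z(j) = (2*j)² = 4*j²)
W = 196 (W = (-2 + 4*(-2)²)² = (-2 + 4*4)² = (-2 + 16)² = 14² = 196)
E(N, A) = -204 + N
E(307, W)/28136 + 360195/97494 = (-204 + 307)/28136 + 360195/97494 = 103*(1/28136) + 360195*(1/97494) = 103/28136 + 120065/32498 = 1690748067/457181864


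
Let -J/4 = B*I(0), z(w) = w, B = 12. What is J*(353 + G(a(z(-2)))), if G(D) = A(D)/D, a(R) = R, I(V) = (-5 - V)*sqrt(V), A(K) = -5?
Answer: 0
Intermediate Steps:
I(V) = sqrt(V)*(-5 - V)
G(D) = -5/D
J = 0 (J = -48*sqrt(0)*(-5 - 1*0) = -48*0*(-5 + 0) = -48*0*(-5) = -48*0 = -4*0 = 0)
J*(353 + G(a(z(-2)))) = 0*(353 - 5/(-2)) = 0*(353 - 5*(-1/2)) = 0*(353 + 5/2) = 0*(711/2) = 0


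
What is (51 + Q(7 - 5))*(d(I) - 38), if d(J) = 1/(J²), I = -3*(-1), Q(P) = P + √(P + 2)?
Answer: -18755/9 ≈ -2083.9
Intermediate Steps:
Q(P) = P + √(2 + P)
I = 3
d(J) = J⁻²
(51 + Q(7 - 5))*(d(I) - 38) = (51 + ((7 - 5) + √(2 + (7 - 5))))*(3⁻² - 38) = (51 + (2 + √(2 + 2)))*(⅑ - 38) = (51 + (2 + √4))*(-341/9) = (51 + (2 + 2))*(-341/9) = (51 + 4)*(-341/9) = 55*(-341/9) = -18755/9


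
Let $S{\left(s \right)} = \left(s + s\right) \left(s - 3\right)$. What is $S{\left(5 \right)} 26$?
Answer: $520$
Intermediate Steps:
$S{\left(s \right)} = 2 s \left(-3 + s\right)$
$S{\left(5 \right)} 26 = 2 \cdot 5 \left(-3 + 5\right) 26 = 2 \cdot 5 \cdot 2 \cdot 26 = 20 \cdot 26 = 520$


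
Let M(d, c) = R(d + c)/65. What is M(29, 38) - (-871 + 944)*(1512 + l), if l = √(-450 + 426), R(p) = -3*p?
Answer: -7174641/65 - 146*I*√6 ≈ -1.1038e+5 - 357.63*I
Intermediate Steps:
l = 2*I*√6 (l = √(-24) = 2*I*√6 ≈ 4.899*I)
M(d, c) = -3*c/65 - 3*d/65 (M(d, c) = -3*(d + c)/65 = -3*(c + d)*(1/65) = (-3*c - 3*d)*(1/65) = -3*c/65 - 3*d/65)
M(29, 38) - (-871 + 944)*(1512 + l) = (-3/65*38 - 3/65*29) - (-871 + 944)*(1512 + 2*I*√6) = (-114/65 - 87/65) - 73*(1512 + 2*I*√6) = -201/65 - (110376 + 146*I*√6) = -201/65 + (-110376 - 146*I*√6) = -7174641/65 - 146*I*√6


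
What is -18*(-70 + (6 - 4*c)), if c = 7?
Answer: 1656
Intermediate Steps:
-18*(-70 + (6 - 4*c)) = -18*(-70 + (6 - 4*7)) = -18*(-70 + (6 - 28)) = -18*(-70 - 22) = -18*(-92) = 1656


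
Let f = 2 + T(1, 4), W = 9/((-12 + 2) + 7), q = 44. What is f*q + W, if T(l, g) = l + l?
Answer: 173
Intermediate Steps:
T(l, g) = 2*l
W = -3 (W = 9/(-10 + 7) = 9/(-3) = 9*(-⅓) = -3)
f = 4 (f = 2 + 2*1 = 2 + 2 = 4)
f*q + W = 4*44 - 3 = 176 - 3 = 173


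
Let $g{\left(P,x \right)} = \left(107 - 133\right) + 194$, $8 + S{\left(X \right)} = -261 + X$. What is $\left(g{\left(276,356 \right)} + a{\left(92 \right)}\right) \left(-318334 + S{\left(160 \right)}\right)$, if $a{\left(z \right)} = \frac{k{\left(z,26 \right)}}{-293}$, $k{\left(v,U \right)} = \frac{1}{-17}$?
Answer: $- \frac{266475968387}{4981} \approx -5.3498 \cdot 10^{7}$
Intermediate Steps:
$S{\left(X \right)} = -269 + X$ ($S{\left(X \right)} = -8 + \left(-261 + X\right) = -269 + X$)
$k{\left(v,U \right)} = - \frac{1}{17}$
$g{\left(P,x \right)} = 168$ ($g{\left(P,x \right)} = -26 + 194 = 168$)
$a{\left(z \right)} = \frac{1}{4981}$ ($a{\left(z \right)} = - \frac{1}{17 \left(-293\right)} = \left(- \frac{1}{17}\right) \left(- \frac{1}{293}\right) = \frac{1}{4981}$)
$\left(g{\left(276,356 \right)} + a{\left(92 \right)}\right) \left(-318334 + S{\left(160 \right)}\right) = \left(168 + \frac{1}{4981}\right) \left(-318334 + \left(-269 + 160\right)\right) = \frac{836809 \left(-318334 - 109\right)}{4981} = \frac{836809}{4981} \left(-318443\right) = - \frac{266475968387}{4981}$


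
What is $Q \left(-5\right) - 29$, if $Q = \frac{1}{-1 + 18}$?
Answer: $- \frac{498}{17} \approx -29.294$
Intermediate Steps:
$Q = \frac{1}{17} \approx 0.058824$
$Q \left(-5\right) - 29 = \frac{1}{17} \left(-5\right) - 29 = - \frac{5}{17} - 29 = - \frac{498}{17}$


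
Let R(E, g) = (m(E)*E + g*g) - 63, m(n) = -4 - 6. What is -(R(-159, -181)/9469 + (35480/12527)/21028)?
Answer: -2258100994462/623575682891 ≈ -3.6212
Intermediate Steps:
m(n) = -10
R(E, g) = -63 + g² - 10*E (R(E, g) = (-10*E + g*g) - 63 = (-10*E + g²) - 63 = (g² - 10*E) - 63 = -63 + g² - 10*E)
-(R(-159, -181)/9469 + (35480/12527)/21028) = -((-63 + (-181)² - 10*(-159))/9469 + (35480/12527)/21028) = -((-63 + 32761 + 1590)*(1/9469) + (35480*(1/12527))*(1/21028)) = -(34288*(1/9469) + (35480/12527)*(1/21028)) = -(34288/9469 + 8870/65854439) = -1*2258100994462/623575682891 = -2258100994462/623575682891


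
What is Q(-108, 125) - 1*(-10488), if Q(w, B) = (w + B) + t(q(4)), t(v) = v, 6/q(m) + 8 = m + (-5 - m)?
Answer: 136559/13 ≈ 10505.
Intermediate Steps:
q(m) = -6/13 (q(m) = 6/(-8 + (m + (-5 - m))) = 6/(-8 - 5) = 6/(-13) = 6*(-1/13) = -6/13)
Q(w, B) = -6/13 + B + w (Q(w, B) = (w + B) - 6/13 = (B + w) - 6/13 = -6/13 + B + w)
Q(-108, 125) - 1*(-10488) = (-6/13 + 125 - 108) - 1*(-10488) = 215/13 + 10488 = 136559/13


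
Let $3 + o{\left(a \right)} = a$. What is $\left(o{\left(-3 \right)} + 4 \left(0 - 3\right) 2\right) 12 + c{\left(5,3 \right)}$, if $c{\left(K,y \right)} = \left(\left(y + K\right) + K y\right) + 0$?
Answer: $-337$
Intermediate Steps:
$o{\left(a \right)} = -3 + a$
$c{\left(K,y \right)} = K + y + K y$ ($c{\left(K,y \right)} = \left(\left(K + y\right) + K y\right) + 0 = \left(K + y + K y\right) + 0 = K + y + K y$)
$\left(o{\left(-3 \right)} + 4 \left(0 - 3\right) 2\right) 12 + c{\left(5,3 \right)} = \left(\left(-3 - 3\right) + 4 \left(0 - 3\right) 2\right) 12 + \left(5 + 3 + 5 \cdot 3\right) = \left(-6 + 4 \left(-3\right) 2\right) 12 + \left(5 + 3 + 15\right) = \left(-6 - 24\right) 12 + 23 = \left(-30\right) 12 + 23 = -360 + 23 = -337$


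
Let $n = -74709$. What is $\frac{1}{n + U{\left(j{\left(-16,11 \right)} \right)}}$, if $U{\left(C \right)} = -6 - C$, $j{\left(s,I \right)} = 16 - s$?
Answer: $- \frac{1}{74747} \approx -1.3378 \cdot 10^{-5}$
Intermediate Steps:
$\frac{1}{n + U{\left(j{\left(-16,11 \right)} \right)}} = \frac{1}{-74709 - \left(22 + 16\right)} = \frac{1}{-74709 - 38} = \frac{1}{-74747} = - \frac{1}{74747}$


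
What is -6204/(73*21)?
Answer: -2068/511 ≈ -4.0470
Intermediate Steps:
-6204/(73*21) = -6204/1533 = -6204*1/1533 = -2068/511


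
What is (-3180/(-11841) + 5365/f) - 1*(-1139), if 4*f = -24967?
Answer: 112184231511/98544749 ≈ 1138.4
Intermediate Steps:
f = -24967/4 (f = (1/4)*(-24967) = -24967/4 ≈ -6241.8)
(-3180/(-11841) + 5365/f) - 1*(-1139) = (-3180/(-11841) + 5365/(-24967/4)) - 1*(-1139) = (-3180*(-1/11841) + 5365*(-4/24967)) + 1139 = (1060/3947 - 21460/24967) + 1139 = -58237600/98544749 + 1139 = 112184231511/98544749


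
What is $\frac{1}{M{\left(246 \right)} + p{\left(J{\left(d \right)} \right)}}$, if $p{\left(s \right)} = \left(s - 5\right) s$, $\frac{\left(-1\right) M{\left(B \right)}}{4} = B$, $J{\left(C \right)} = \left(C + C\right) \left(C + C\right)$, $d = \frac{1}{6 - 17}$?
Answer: $- \frac{14641}{14409148} \approx -0.0010161$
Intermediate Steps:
$d = - \frac{1}{11}$ ($d = \frac{1}{-11} = - \frac{1}{11} \approx -0.090909$)
$J{\left(C \right)} = 4 C^{2}$ ($J{\left(C \right)} = 2 C 2 C = 4 C^{2}$)
$M{\left(B \right)} = - 4 B$
$p{\left(s \right)} = s \left(-5 + s\right)$ ($p{\left(s \right)} = \left(-5 + s\right) s = s \left(-5 + s\right)$)
$\frac{1}{M{\left(246 \right)} + p{\left(J{\left(d \right)} \right)}} = \frac{1}{\left(-4\right) 246 + 4 \left(- \frac{1}{11}\right)^{2} \left(-5 + 4 \left(- \frac{1}{11}\right)^{2}\right)} = \frac{1}{-984 + 4 \cdot \frac{1}{121} \left(-5 + 4 \cdot \frac{1}{121}\right)} = \frac{1}{-984 + \frac{4 \left(-5 + \frac{4}{121}\right)}{121}} = \frac{1}{-984 + \frac{4}{121} \left(- \frac{601}{121}\right)} = \frac{1}{-984 - \frac{2404}{14641}} = \frac{1}{- \frac{14409148}{14641}} = - \frac{14641}{14409148}$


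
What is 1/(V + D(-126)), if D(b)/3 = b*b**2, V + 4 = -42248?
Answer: -1/6043380 ≈ -1.6547e-7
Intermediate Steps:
V = -42252 (V = -4 - 42248 = -42252)
D(b) = 3*b**3 (D(b) = 3*(b*b**2) = 3*b**3)
1/(V + D(-126)) = 1/(-42252 + 3*(-126)**3) = 1/(-42252 + 3*(-2000376)) = 1/(-42252 - 6001128) = 1/(-6043380) = -1/6043380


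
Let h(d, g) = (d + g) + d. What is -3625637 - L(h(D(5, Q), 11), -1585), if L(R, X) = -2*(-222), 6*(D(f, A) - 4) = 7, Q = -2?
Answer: -3626081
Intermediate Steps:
D(f, A) = 31/6 (D(f, A) = 4 + (⅙)*7 = 4 + 7/6 = 31/6)
h(d, g) = g + 2*d
L(R, X) = 444
-3625637 - L(h(D(5, Q), 11), -1585) = -3625637 - 1*444 = -3625637 - 444 = -3626081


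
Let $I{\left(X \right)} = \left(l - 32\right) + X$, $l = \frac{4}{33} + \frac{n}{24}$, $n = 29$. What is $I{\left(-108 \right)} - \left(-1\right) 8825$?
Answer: $\frac{764397}{88} \approx 8686.3$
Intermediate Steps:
$l = \frac{117}{88}$ ($l = \frac{4}{33} + \frac{29}{24} = \frac{117}{88} \approx 1.3295$)
$I{\left(X \right)} = - \frac{2699}{88} + X$ ($I{\left(X \right)} = \left(\frac{117}{88} - 32\right) + X = - \frac{2699}{88} + X$)
$I{\left(-108 \right)} - \left(-1\right) 8825 = \left(- \frac{2699}{88} - 108\right) - \left(-1\right) 8825 = - \frac{12203}{88} - -8825 = - \frac{12203}{88} + 8825 = \frac{764397}{88}$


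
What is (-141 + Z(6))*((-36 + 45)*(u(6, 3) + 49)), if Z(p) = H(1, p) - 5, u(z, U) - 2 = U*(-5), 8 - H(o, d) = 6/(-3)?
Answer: -44064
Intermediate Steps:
H(o, d) = 10 (H(o, d) = 8 - 6/(-3) = 8 - 6*(-1)/3 = 8 - 1*(-2) = 8 + 2 = 10)
u(z, U) = 2 - 5*U (u(z, U) = 2 + U*(-5) = 2 - 5*U)
Z(p) = 5 (Z(p) = 10 - 5 = 5)
(-141 + Z(6))*((-36 + 45)*(u(6, 3) + 49)) = (-141 + 5)*((-36 + 45)*((2 - 5*3) + 49)) = -1224*((2 - 15) + 49) = -1224*(-13 + 49) = -1224*36 = -136*324 = -44064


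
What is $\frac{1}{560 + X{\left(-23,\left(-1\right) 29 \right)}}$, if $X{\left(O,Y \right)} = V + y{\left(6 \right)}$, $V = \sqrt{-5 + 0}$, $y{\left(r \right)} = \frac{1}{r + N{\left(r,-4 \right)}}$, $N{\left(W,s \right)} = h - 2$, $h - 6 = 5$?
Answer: $\frac{126015}{70577926} - \frac{225 i \sqrt{5}}{70577926} \approx 0.0017855 - 7.1285 \cdot 10^{-6} i$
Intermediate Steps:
$h = 11$ ($h = 6 + 5 = 11$)
$N{\left(W,s \right)} = 9$ ($N{\left(W,s \right)} = 11 - 2 = 9$)
$y{\left(r \right)} = \frac{1}{9 + r}$ ($y{\left(r \right)} = \frac{1}{r + 9} = \frac{1}{9 + r}$)
$V = i \sqrt{5}$ ($V = \sqrt{-5} = i \sqrt{5} \approx 2.2361 i$)
$X{\left(O,Y \right)} = \frac{1}{15} + i \sqrt{5}$ ($X{\left(O,Y \right)} = i \sqrt{5} + \frac{1}{9 + 6} = i \sqrt{5} + \frac{1}{15} = \frac{1}{15} + i \sqrt{5}$)
$\frac{1}{560 + X{\left(-23,\left(-1\right) 29 \right)}} = \frac{1}{560 + \left(\frac{1}{15} + i \sqrt{5}\right)} = \frac{1}{\frac{8401}{15} + i \sqrt{5}}$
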